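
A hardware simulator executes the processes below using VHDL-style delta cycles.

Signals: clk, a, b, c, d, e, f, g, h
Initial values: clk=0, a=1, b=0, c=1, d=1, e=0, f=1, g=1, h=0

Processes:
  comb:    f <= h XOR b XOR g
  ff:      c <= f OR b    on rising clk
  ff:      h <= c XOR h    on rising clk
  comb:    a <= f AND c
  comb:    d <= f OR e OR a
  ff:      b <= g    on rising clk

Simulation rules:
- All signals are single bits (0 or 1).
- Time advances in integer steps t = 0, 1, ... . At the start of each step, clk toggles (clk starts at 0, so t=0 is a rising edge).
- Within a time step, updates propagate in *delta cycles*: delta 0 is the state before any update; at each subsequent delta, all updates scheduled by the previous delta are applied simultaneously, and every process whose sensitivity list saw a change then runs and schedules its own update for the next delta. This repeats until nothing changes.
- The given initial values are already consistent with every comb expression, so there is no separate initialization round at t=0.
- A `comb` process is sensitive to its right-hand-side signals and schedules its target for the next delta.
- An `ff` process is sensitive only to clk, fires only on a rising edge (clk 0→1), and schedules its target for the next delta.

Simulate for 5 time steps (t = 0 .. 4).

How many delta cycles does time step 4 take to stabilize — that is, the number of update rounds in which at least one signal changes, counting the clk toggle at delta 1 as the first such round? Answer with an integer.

4

t=0 Δ0: f=1 h=0 g=1 e=0 b=0 a=1 d=1 clk=0 c=1
  Δ1: clk:0→1
  Δ2: h:0→1, b:0→1
  (2Δ to stable)
t=1 Δ0: f=1 h=1 g=1 e=0 b=1 a=1 d=1 clk=1 c=1
  Δ1: clk:1→0
  (1Δ to stable)
t=2 Δ0: f=1 h=1 g=1 e=0 b=1 a=1 d=1 clk=0 c=1
  Δ1: clk:0→1
  Δ2: h:1→0
  Δ3: f:1→0
  Δ4: a:1→0
  Δ5: d:1→0
  (5Δ to stable)
t=3 Δ0: f=0 h=0 g=1 e=0 b=1 a=0 d=0 clk=1 c=1
  Δ1: clk:1→0
  (1Δ to stable)
t=4 Δ0: f=0 h=0 g=1 e=0 b=1 a=0 d=0 clk=0 c=1
  Δ1: clk:0→1
  Δ2: h:0→1
  Δ3: f:0→1
  Δ4: a:0→1, d:0→1
  (4Δ to stable)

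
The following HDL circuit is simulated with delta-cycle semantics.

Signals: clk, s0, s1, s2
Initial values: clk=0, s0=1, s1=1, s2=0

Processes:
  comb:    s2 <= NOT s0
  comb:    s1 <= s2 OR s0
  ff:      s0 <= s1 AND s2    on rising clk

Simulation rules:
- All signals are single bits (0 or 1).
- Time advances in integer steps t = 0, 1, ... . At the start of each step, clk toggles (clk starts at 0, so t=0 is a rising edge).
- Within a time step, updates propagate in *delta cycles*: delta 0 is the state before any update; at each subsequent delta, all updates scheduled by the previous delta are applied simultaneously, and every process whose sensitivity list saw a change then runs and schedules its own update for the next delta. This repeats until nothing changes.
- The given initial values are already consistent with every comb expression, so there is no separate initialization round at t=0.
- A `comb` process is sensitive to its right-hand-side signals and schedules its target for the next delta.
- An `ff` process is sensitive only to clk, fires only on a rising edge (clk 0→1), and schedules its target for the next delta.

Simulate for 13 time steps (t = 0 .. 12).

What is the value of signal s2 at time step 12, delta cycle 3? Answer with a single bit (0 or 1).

1

t=0 Δ0: s0=1 s1=1 s2=0 clk=0
  Δ1: clk:0→1
  Δ2: s0:1→0
  Δ3: s1:1→0, s2:0→1
  Δ4: s1:0→1
  (4Δ to stable)
t=1 Δ0: s0=0 s1=1 s2=1 clk=1
  Δ1: clk:1→0
  (1Δ to stable)
t=2 Δ0: s0=0 s1=1 s2=1 clk=0
  Δ1: clk:0→1
  Δ2: s0:0→1
  Δ3: s2:1→0
  (3Δ to stable)
t=3 Δ0: s0=1 s1=1 s2=0 clk=1
  Δ1: clk:1→0
  (1Δ to stable)
t=4 Δ0: s0=1 s1=1 s2=0 clk=0
  Δ1: clk:0→1
  Δ2: s0:1→0
  Δ3: s1:1→0, s2:0→1
  Δ4: s1:0→1
  (4Δ to stable)
t=5 Δ0: s0=0 s1=1 s2=1 clk=1
  Δ1: clk:1→0
  (1Δ to stable)
t=6 Δ0: s0=0 s1=1 s2=1 clk=0
  Δ1: clk:0→1
  Δ2: s0:0→1
  Δ3: s2:1→0
  (3Δ to stable)
t=7 Δ0: s0=1 s1=1 s2=0 clk=1
  Δ1: clk:1→0
  (1Δ to stable)
t=8 Δ0: s0=1 s1=1 s2=0 clk=0
  Δ1: clk:0→1
  Δ2: s0:1→0
  Δ3: s1:1→0, s2:0→1
  Δ4: s1:0→1
  (4Δ to stable)
t=9 Δ0: s0=0 s1=1 s2=1 clk=1
  Δ1: clk:1→0
  (1Δ to stable)
t=10 Δ0: s0=0 s1=1 s2=1 clk=0
  Δ1: clk:0→1
  Δ2: s0:0→1
  Δ3: s2:1→0
  (3Δ to stable)
t=11 Δ0: s0=1 s1=1 s2=0 clk=1
  Δ1: clk:1→0
  (1Δ to stable)
t=12 Δ0: s0=1 s1=1 s2=0 clk=0
  Δ1: clk:0→1
  Δ2: s0:1→0
  Δ3: s1:1→0, s2:0→1
  Δ4: s1:0→1
  (4Δ to stable)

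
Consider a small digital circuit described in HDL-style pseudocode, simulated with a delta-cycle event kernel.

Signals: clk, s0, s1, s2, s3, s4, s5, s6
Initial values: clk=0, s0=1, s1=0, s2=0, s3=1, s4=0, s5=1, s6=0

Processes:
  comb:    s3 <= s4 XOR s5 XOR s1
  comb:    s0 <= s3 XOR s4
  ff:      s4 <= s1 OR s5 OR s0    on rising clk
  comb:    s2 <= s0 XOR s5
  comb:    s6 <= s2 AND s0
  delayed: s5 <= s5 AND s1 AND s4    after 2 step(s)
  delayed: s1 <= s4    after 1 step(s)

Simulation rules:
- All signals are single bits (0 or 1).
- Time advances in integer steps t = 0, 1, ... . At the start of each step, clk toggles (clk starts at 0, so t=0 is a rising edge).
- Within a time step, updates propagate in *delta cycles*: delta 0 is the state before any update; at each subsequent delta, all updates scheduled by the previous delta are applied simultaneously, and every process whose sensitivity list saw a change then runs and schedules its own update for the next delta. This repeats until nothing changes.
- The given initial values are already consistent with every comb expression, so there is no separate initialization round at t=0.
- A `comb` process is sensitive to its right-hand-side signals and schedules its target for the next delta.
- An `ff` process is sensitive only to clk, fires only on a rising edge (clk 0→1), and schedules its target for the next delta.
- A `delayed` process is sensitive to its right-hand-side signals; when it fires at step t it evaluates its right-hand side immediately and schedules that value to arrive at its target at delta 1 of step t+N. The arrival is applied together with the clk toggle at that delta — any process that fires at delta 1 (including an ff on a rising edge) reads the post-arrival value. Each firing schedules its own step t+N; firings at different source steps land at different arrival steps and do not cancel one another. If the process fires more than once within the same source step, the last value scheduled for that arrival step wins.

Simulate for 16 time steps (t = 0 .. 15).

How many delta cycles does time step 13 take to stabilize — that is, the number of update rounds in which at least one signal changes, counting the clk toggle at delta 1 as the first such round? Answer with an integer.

t0.Δ0 s6=0 s2=0 s3=1 s4=0 s5=1 s1=0 s0=1 clk=0
t0.Δ1 s6=0 s2=0 s3=1 s4=0 s5=1 s1=0 s0=1 clk=1
t0.Δ2 s6=0 s2=0 s3=1 s4=1 s5=1 s1=0 s0=1 clk=1
t0.Δ3 s6=0 s2=0 s3=0 s4=1 s5=1 s1=0 s0=0 clk=1
t0.Δ4 s6=0 s2=1 s3=0 s4=1 s5=1 s1=0 s0=1 clk=1
t0.Δ5 s6=1 s2=0 s3=0 s4=1 s5=1 s1=0 s0=1 clk=1
t0.Δ6 s6=0 s2=0 s3=0 s4=1 s5=1 s1=0 s0=1 clk=1
t1.Δ0 s6=0 s2=0 s3=0 s4=1 s5=1 s1=0 s0=1 clk=1
t1.Δ1 s6=0 s2=0 s3=0 s4=1 s5=1 s1=1 s0=1 clk=0
t1.Δ2 s6=0 s2=0 s3=1 s4=1 s5=1 s1=1 s0=1 clk=0
t1.Δ3 s6=0 s2=0 s3=1 s4=1 s5=1 s1=1 s0=0 clk=0
t1.Δ4 s6=0 s2=1 s3=1 s4=1 s5=1 s1=1 s0=0 clk=0
t2.Δ0 s6=0 s2=1 s3=1 s4=1 s5=1 s1=1 s0=0 clk=0
t2.Δ1 s6=0 s2=1 s3=1 s4=1 s5=0 s1=1 s0=0 clk=1
t2.Δ2 s6=0 s2=0 s3=0 s4=1 s5=0 s1=1 s0=0 clk=1
t2.Δ3 s6=0 s2=0 s3=0 s4=1 s5=0 s1=1 s0=1 clk=1
t2.Δ4 s6=0 s2=1 s3=0 s4=1 s5=0 s1=1 s0=1 clk=1
t2.Δ5 s6=1 s2=1 s3=0 s4=1 s5=0 s1=1 s0=1 clk=1
t3.Δ0 s6=1 s2=1 s3=0 s4=1 s5=0 s1=1 s0=1 clk=1
t3.Δ1 s6=1 s2=1 s3=0 s4=1 s5=1 s1=1 s0=1 clk=0
t3.Δ2 s6=1 s2=0 s3=1 s4=1 s5=1 s1=1 s0=1 clk=0
t3.Δ3 s6=0 s2=0 s3=1 s4=1 s5=1 s1=1 s0=0 clk=0
t3.Δ4 s6=0 s2=1 s3=1 s4=1 s5=1 s1=1 s0=0 clk=0
t4.Δ0 s6=0 s2=1 s3=1 s4=1 s5=1 s1=1 s0=0 clk=0
t4.Δ1 s6=0 s2=1 s3=1 s4=1 s5=0 s1=1 s0=0 clk=1
t4.Δ2 s6=0 s2=0 s3=0 s4=1 s5=0 s1=1 s0=0 clk=1
t4.Δ3 s6=0 s2=0 s3=0 s4=1 s5=0 s1=1 s0=1 clk=1
t4.Δ4 s6=0 s2=1 s3=0 s4=1 s5=0 s1=1 s0=1 clk=1
t4.Δ5 s6=1 s2=1 s3=0 s4=1 s5=0 s1=1 s0=1 clk=1
t5.Δ0 s6=1 s2=1 s3=0 s4=1 s5=0 s1=1 s0=1 clk=1
t5.Δ1 s6=1 s2=1 s3=0 s4=1 s5=1 s1=1 s0=1 clk=0
t5.Δ2 s6=1 s2=0 s3=1 s4=1 s5=1 s1=1 s0=1 clk=0
t5.Δ3 s6=0 s2=0 s3=1 s4=1 s5=1 s1=1 s0=0 clk=0
t5.Δ4 s6=0 s2=1 s3=1 s4=1 s5=1 s1=1 s0=0 clk=0
t6.Δ0 s6=0 s2=1 s3=1 s4=1 s5=1 s1=1 s0=0 clk=0
t6.Δ1 s6=0 s2=1 s3=1 s4=1 s5=0 s1=1 s0=0 clk=1
t6.Δ2 s6=0 s2=0 s3=0 s4=1 s5=0 s1=1 s0=0 clk=1
t6.Δ3 s6=0 s2=0 s3=0 s4=1 s5=0 s1=1 s0=1 clk=1
t6.Δ4 s6=0 s2=1 s3=0 s4=1 s5=0 s1=1 s0=1 clk=1
t6.Δ5 s6=1 s2=1 s3=0 s4=1 s5=0 s1=1 s0=1 clk=1
t7.Δ0 s6=1 s2=1 s3=0 s4=1 s5=0 s1=1 s0=1 clk=1
t7.Δ1 s6=1 s2=1 s3=0 s4=1 s5=1 s1=1 s0=1 clk=0
t7.Δ2 s6=1 s2=0 s3=1 s4=1 s5=1 s1=1 s0=1 clk=0
t7.Δ3 s6=0 s2=0 s3=1 s4=1 s5=1 s1=1 s0=0 clk=0
t7.Δ4 s6=0 s2=1 s3=1 s4=1 s5=1 s1=1 s0=0 clk=0
t8.Δ0 s6=0 s2=1 s3=1 s4=1 s5=1 s1=1 s0=0 clk=0
t8.Δ1 s6=0 s2=1 s3=1 s4=1 s5=0 s1=1 s0=0 clk=1
t8.Δ2 s6=0 s2=0 s3=0 s4=1 s5=0 s1=1 s0=0 clk=1
t8.Δ3 s6=0 s2=0 s3=0 s4=1 s5=0 s1=1 s0=1 clk=1
t8.Δ4 s6=0 s2=1 s3=0 s4=1 s5=0 s1=1 s0=1 clk=1
t8.Δ5 s6=1 s2=1 s3=0 s4=1 s5=0 s1=1 s0=1 clk=1
t9.Δ0 s6=1 s2=1 s3=0 s4=1 s5=0 s1=1 s0=1 clk=1
t9.Δ1 s6=1 s2=1 s3=0 s4=1 s5=1 s1=1 s0=1 clk=0
t9.Δ2 s6=1 s2=0 s3=1 s4=1 s5=1 s1=1 s0=1 clk=0
t9.Δ3 s6=0 s2=0 s3=1 s4=1 s5=1 s1=1 s0=0 clk=0
t9.Δ4 s6=0 s2=1 s3=1 s4=1 s5=1 s1=1 s0=0 clk=0
t10.Δ0 s6=0 s2=1 s3=1 s4=1 s5=1 s1=1 s0=0 clk=0
t10.Δ1 s6=0 s2=1 s3=1 s4=1 s5=0 s1=1 s0=0 clk=1
t10.Δ2 s6=0 s2=0 s3=0 s4=1 s5=0 s1=1 s0=0 clk=1
t10.Δ3 s6=0 s2=0 s3=0 s4=1 s5=0 s1=1 s0=1 clk=1
t10.Δ4 s6=0 s2=1 s3=0 s4=1 s5=0 s1=1 s0=1 clk=1
t10.Δ5 s6=1 s2=1 s3=0 s4=1 s5=0 s1=1 s0=1 clk=1
t11.Δ0 s6=1 s2=1 s3=0 s4=1 s5=0 s1=1 s0=1 clk=1
t11.Δ1 s6=1 s2=1 s3=0 s4=1 s5=1 s1=1 s0=1 clk=0
t11.Δ2 s6=1 s2=0 s3=1 s4=1 s5=1 s1=1 s0=1 clk=0
t11.Δ3 s6=0 s2=0 s3=1 s4=1 s5=1 s1=1 s0=0 clk=0
t11.Δ4 s6=0 s2=1 s3=1 s4=1 s5=1 s1=1 s0=0 clk=0
t12.Δ0 s6=0 s2=1 s3=1 s4=1 s5=1 s1=1 s0=0 clk=0
t12.Δ1 s6=0 s2=1 s3=1 s4=1 s5=0 s1=1 s0=0 clk=1
t12.Δ2 s6=0 s2=0 s3=0 s4=1 s5=0 s1=1 s0=0 clk=1
t12.Δ3 s6=0 s2=0 s3=0 s4=1 s5=0 s1=1 s0=1 clk=1
t12.Δ4 s6=0 s2=1 s3=0 s4=1 s5=0 s1=1 s0=1 clk=1
t12.Δ5 s6=1 s2=1 s3=0 s4=1 s5=0 s1=1 s0=1 clk=1
t13.Δ0 s6=1 s2=1 s3=0 s4=1 s5=0 s1=1 s0=1 clk=1
t13.Δ1 s6=1 s2=1 s3=0 s4=1 s5=1 s1=1 s0=1 clk=0
t13.Δ2 s6=1 s2=0 s3=1 s4=1 s5=1 s1=1 s0=1 clk=0
t13.Δ3 s6=0 s2=0 s3=1 s4=1 s5=1 s1=1 s0=0 clk=0
t13.Δ4 s6=0 s2=1 s3=1 s4=1 s5=1 s1=1 s0=0 clk=0
t14.Δ0 s6=0 s2=1 s3=1 s4=1 s5=1 s1=1 s0=0 clk=0
t14.Δ1 s6=0 s2=1 s3=1 s4=1 s5=0 s1=1 s0=0 clk=1
t14.Δ2 s6=0 s2=0 s3=0 s4=1 s5=0 s1=1 s0=0 clk=1
t14.Δ3 s6=0 s2=0 s3=0 s4=1 s5=0 s1=1 s0=1 clk=1
t14.Δ4 s6=0 s2=1 s3=0 s4=1 s5=0 s1=1 s0=1 clk=1
t14.Δ5 s6=1 s2=1 s3=0 s4=1 s5=0 s1=1 s0=1 clk=1
t15.Δ0 s6=1 s2=1 s3=0 s4=1 s5=0 s1=1 s0=1 clk=1
t15.Δ1 s6=1 s2=1 s3=0 s4=1 s5=1 s1=1 s0=1 clk=0
t15.Δ2 s6=1 s2=0 s3=1 s4=1 s5=1 s1=1 s0=1 clk=0
t15.Δ3 s6=0 s2=0 s3=1 s4=1 s5=1 s1=1 s0=0 clk=0
t15.Δ4 s6=0 s2=1 s3=1 s4=1 s5=1 s1=1 s0=0 clk=0

4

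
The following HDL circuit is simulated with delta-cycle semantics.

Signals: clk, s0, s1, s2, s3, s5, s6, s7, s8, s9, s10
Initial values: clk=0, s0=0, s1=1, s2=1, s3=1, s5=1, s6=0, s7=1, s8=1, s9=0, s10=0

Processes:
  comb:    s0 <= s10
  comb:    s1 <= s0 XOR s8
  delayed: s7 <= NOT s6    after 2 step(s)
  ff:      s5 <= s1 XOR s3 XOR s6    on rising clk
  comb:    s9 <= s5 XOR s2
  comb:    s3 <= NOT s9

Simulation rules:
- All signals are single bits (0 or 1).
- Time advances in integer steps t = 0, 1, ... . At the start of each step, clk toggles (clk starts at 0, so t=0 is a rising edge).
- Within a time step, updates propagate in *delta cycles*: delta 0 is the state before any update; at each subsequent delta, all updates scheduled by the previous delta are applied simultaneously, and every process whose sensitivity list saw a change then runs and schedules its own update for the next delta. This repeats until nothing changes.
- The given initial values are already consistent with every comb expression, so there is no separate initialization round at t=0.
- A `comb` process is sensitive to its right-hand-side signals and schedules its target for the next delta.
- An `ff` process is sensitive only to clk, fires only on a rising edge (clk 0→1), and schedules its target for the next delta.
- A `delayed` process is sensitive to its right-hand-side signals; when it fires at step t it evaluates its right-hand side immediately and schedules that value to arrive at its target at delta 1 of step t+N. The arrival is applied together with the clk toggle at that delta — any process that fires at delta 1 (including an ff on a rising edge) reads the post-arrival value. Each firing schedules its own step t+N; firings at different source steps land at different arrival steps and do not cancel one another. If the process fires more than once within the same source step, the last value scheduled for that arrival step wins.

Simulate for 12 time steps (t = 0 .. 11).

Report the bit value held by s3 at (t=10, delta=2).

0

t=0 Δ0: s5=1 s7=1 s0=0 s10=0 clk=0 s8=1 s6=0 s3=1 s9=0 s1=1 s2=1
  Δ1: clk:0→1
  Δ2: s5:1→0
  Δ3: s9:0→1
  Δ4: s3:1→0
  (4Δ to stable)
t=1 Δ0: s5=0 s7=1 s0=0 s10=0 clk=1 s8=1 s6=0 s3=0 s9=1 s1=1 s2=1
  Δ1: clk:1→0
  (1Δ to stable)
t=2 Δ0: s5=0 s7=1 s0=0 s10=0 clk=0 s8=1 s6=0 s3=0 s9=1 s1=1 s2=1
  Δ1: clk:0→1
  Δ2: s5:0→1
  Δ3: s9:1→0
  Δ4: s3:0→1
  (4Δ to stable)
t=3 Δ0: s5=1 s7=1 s0=0 s10=0 clk=1 s8=1 s6=0 s3=1 s9=0 s1=1 s2=1
  Δ1: clk:1→0
  (1Δ to stable)
t=4 Δ0: s5=1 s7=1 s0=0 s10=0 clk=0 s8=1 s6=0 s3=1 s9=0 s1=1 s2=1
  Δ1: clk:0→1
  Δ2: s5:1→0
  Δ3: s9:0→1
  Δ4: s3:1→0
  (4Δ to stable)
t=5 Δ0: s5=0 s7=1 s0=0 s10=0 clk=1 s8=1 s6=0 s3=0 s9=1 s1=1 s2=1
  Δ1: clk:1→0
  (1Δ to stable)
t=6 Δ0: s5=0 s7=1 s0=0 s10=0 clk=0 s8=1 s6=0 s3=0 s9=1 s1=1 s2=1
  Δ1: clk:0→1
  Δ2: s5:0→1
  Δ3: s9:1→0
  Δ4: s3:0→1
  (4Δ to stable)
t=7 Δ0: s5=1 s7=1 s0=0 s10=0 clk=1 s8=1 s6=0 s3=1 s9=0 s1=1 s2=1
  Δ1: clk:1→0
  (1Δ to stable)
t=8 Δ0: s5=1 s7=1 s0=0 s10=0 clk=0 s8=1 s6=0 s3=1 s9=0 s1=1 s2=1
  Δ1: clk:0→1
  Δ2: s5:1→0
  Δ3: s9:0→1
  Δ4: s3:1→0
  (4Δ to stable)
t=9 Δ0: s5=0 s7=1 s0=0 s10=0 clk=1 s8=1 s6=0 s3=0 s9=1 s1=1 s2=1
  Δ1: clk:1→0
  (1Δ to stable)
t=10 Δ0: s5=0 s7=1 s0=0 s10=0 clk=0 s8=1 s6=0 s3=0 s9=1 s1=1 s2=1
  Δ1: clk:0→1
  Δ2: s5:0→1
  Δ3: s9:1→0
  Δ4: s3:0→1
  (4Δ to stable)
t=11 Δ0: s5=1 s7=1 s0=0 s10=0 clk=1 s8=1 s6=0 s3=1 s9=0 s1=1 s2=1
  Δ1: clk:1→0
  (1Δ to stable)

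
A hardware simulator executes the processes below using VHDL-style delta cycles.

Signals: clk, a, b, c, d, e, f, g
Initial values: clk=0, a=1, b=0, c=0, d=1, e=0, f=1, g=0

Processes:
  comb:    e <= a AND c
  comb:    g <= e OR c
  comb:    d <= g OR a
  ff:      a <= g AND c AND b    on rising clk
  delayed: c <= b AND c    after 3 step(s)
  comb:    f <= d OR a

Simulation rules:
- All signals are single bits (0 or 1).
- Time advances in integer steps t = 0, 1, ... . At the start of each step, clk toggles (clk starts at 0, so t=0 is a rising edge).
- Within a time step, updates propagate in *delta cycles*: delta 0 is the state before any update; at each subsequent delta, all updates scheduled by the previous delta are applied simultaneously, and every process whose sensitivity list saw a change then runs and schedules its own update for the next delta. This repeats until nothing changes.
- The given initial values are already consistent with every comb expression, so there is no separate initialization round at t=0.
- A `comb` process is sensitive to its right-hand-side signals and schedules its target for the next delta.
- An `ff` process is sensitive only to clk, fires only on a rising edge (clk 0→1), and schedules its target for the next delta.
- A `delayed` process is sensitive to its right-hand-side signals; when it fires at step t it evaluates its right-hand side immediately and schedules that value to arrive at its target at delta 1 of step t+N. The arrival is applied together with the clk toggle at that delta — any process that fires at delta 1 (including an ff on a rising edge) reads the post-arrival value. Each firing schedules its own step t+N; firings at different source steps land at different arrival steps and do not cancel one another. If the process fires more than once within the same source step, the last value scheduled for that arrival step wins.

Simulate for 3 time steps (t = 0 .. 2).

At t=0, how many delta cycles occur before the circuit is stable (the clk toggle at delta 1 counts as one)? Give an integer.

t0.Δ0 d=1 a=1 g=0 f=1 c=0 e=0 b=0 clk=0
t0.Δ1 d=1 a=1 g=0 f=1 c=0 e=0 b=0 clk=1
t0.Δ2 d=1 a=0 g=0 f=1 c=0 e=0 b=0 clk=1
t0.Δ3 d=0 a=0 g=0 f=1 c=0 e=0 b=0 clk=1
t0.Δ4 d=0 a=0 g=0 f=0 c=0 e=0 b=0 clk=1
t1.Δ0 d=0 a=0 g=0 f=0 c=0 e=0 b=0 clk=1
t1.Δ1 d=0 a=0 g=0 f=0 c=0 e=0 b=0 clk=0
t2.Δ0 d=0 a=0 g=0 f=0 c=0 e=0 b=0 clk=0
t2.Δ1 d=0 a=0 g=0 f=0 c=0 e=0 b=0 clk=1

4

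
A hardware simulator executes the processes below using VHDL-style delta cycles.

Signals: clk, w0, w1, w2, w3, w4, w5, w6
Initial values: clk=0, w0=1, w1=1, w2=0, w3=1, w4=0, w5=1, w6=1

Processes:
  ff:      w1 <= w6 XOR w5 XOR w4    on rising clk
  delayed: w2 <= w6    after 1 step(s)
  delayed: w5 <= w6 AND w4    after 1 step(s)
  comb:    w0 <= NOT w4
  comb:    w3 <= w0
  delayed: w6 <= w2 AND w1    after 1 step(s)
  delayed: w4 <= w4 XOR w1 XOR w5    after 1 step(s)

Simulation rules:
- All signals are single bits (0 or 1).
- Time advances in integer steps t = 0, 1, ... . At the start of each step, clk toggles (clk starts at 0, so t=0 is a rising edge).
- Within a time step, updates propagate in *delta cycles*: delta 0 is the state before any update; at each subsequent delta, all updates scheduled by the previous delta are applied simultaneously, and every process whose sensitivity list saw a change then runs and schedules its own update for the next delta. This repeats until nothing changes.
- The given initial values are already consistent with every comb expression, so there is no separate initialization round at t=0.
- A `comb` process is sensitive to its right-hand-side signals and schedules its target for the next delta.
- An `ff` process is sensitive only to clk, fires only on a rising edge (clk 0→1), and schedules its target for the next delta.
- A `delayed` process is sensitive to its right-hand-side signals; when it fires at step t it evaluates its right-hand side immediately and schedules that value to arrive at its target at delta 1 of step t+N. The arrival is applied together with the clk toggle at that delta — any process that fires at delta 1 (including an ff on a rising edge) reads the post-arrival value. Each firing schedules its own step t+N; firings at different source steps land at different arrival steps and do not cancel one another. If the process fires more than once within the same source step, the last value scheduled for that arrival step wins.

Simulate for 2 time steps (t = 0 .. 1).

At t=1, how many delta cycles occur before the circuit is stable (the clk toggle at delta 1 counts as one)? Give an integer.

3

t0.Δ0 w5=1 w1=1 w0=1 w3=1 w6=1 w2=0 w4=0 clk=0
t0.Δ1 w5=1 w1=1 w0=1 w3=1 w6=1 w2=0 w4=0 clk=1
t0.Δ2 w5=1 w1=0 w0=1 w3=1 w6=1 w2=0 w4=0 clk=1
t1.Δ0 w5=1 w1=0 w0=1 w3=1 w6=1 w2=0 w4=0 clk=1
t1.Δ1 w5=1 w1=0 w0=1 w3=1 w6=0 w2=0 w4=1 clk=0
t1.Δ2 w5=1 w1=0 w0=0 w3=1 w6=0 w2=0 w4=1 clk=0
t1.Δ3 w5=1 w1=0 w0=0 w3=0 w6=0 w2=0 w4=1 clk=0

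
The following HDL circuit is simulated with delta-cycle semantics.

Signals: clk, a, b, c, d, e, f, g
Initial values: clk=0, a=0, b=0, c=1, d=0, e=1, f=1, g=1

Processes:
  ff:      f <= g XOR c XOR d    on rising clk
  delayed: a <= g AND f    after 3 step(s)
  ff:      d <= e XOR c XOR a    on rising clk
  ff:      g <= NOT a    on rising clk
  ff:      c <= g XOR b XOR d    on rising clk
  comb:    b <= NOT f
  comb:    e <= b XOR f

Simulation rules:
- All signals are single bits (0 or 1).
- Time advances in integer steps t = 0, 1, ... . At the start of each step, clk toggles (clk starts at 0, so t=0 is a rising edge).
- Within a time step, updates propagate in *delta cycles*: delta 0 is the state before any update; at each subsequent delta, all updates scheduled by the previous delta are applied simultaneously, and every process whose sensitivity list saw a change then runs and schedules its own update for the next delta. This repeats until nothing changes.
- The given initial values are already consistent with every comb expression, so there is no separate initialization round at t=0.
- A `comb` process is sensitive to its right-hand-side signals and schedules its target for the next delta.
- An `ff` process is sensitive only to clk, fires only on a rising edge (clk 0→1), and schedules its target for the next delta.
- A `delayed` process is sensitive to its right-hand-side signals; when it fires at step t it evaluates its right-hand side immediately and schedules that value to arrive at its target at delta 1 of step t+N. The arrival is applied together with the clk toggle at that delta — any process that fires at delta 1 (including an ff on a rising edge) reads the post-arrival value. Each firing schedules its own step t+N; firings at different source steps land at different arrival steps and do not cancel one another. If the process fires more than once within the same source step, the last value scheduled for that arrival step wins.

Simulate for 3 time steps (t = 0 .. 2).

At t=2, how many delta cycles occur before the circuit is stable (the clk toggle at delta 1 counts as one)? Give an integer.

2

t=0 Δ0: b=0 e=1 f=1 a=0 clk=0 c=1 d=0 g=1
  Δ1: clk:0→1
  Δ2: f:1→0
  Δ3: b:0→1, e:1→0
  Δ4: e:0→1
  (4Δ to stable)
t=1 Δ0: b=1 e=1 f=0 a=0 clk=1 c=1 d=0 g=1
  Δ1: clk:1→0
  (1Δ to stable)
t=2 Δ0: b=1 e=1 f=0 a=0 clk=0 c=1 d=0 g=1
  Δ1: clk:0→1
  Δ2: c:1→0
  (2Δ to stable)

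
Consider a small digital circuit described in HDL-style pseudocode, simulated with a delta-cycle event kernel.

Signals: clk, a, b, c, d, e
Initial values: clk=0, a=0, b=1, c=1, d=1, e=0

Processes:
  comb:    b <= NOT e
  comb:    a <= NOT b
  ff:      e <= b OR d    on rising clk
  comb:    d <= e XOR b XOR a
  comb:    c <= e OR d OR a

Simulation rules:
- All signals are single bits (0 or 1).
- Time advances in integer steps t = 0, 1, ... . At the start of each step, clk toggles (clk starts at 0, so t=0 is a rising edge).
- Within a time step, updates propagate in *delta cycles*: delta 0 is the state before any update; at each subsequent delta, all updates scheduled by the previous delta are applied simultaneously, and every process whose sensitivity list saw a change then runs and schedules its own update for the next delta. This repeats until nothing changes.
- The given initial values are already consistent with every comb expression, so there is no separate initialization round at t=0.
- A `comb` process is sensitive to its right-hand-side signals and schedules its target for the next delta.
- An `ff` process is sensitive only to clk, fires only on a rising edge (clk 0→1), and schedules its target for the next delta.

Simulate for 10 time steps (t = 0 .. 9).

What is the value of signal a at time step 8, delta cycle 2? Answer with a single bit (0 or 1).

0

[bits: clk,a,d,e,b,c]
t=0: Δ0=001011 Δ1=101011 Δ2=101111 Δ3=100101 Δ4=111101 Δ5=110101 | 5Δ
t=1: Δ0=110101 Δ1=010101 | 1Δ
t=2: Δ0=010101 Δ1=110101 Δ2=110001 Δ3=111011 Δ4=100011 Δ5=101010 Δ6=101011 | 6Δ
t=3: Δ0=101011 Δ1=001011 | 1Δ
t=4: Δ0=001011 Δ1=101011 Δ2=101111 Δ3=100101 Δ4=111101 Δ5=110101 | 5Δ
t=5: Δ0=110101 Δ1=010101 | 1Δ
t=6: Δ0=010101 Δ1=110101 Δ2=110001 Δ3=111011 Δ4=100011 Δ5=101010 Δ6=101011 | 6Δ
t=7: Δ0=101011 Δ1=001011 | 1Δ
t=8: Δ0=001011 Δ1=101011 Δ2=101111 Δ3=100101 Δ4=111101 Δ5=110101 | 5Δ
t=9: Δ0=110101 Δ1=010101 | 1Δ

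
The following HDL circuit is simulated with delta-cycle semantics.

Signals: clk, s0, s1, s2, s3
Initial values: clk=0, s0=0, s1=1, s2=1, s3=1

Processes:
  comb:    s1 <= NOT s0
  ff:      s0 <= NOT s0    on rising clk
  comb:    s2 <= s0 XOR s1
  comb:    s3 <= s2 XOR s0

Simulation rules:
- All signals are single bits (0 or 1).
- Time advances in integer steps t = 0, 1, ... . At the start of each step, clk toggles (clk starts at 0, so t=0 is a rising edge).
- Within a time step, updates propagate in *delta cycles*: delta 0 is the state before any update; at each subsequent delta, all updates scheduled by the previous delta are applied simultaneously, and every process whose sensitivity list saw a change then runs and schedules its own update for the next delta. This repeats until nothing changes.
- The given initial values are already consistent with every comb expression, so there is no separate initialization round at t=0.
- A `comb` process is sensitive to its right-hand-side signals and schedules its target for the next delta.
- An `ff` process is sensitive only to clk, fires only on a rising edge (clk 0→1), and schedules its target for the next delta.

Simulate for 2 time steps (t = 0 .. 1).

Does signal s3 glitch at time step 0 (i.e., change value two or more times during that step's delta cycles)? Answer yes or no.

[bits: s2,s3,clk,s1,s0]
t=0: Δ0=11010 Δ1=11110 Δ2=11111 Δ3=00101 Δ4=11101 Δ5=10101 | 5Δ
t=1: Δ0=10101 Δ1=10001 | 1Δ

yes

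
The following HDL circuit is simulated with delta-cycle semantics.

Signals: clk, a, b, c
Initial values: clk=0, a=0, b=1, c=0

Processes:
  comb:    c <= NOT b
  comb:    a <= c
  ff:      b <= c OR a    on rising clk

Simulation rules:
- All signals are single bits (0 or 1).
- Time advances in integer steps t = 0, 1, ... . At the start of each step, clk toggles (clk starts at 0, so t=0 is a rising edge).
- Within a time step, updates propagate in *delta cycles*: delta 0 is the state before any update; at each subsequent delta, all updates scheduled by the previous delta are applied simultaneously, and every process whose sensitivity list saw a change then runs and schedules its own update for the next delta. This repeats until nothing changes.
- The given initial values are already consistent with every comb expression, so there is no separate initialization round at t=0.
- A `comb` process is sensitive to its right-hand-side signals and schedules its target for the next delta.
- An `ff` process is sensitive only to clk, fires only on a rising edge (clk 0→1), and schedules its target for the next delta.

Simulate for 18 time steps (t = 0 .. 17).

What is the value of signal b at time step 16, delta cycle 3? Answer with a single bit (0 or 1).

[bits: clk,a,c,b]
t=0: Δ0=0001 Δ1=1001 Δ2=1000 Δ3=1010 Δ4=1110 | 4Δ
t=1: Δ0=1110 Δ1=0110 | 1Δ
t=2: Δ0=0110 Δ1=1110 Δ2=1111 Δ3=1101 Δ4=1001 | 4Δ
t=3: Δ0=1001 Δ1=0001 | 1Δ
t=4: Δ0=0001 Δ1=1001 Δ2=1000 Δ3=1010 Δ4=1110 | 4Δ
t=5: Δ0=1110 Δ1=0110 | 1Δ
t=6: Δ0=0110 Δ1=1110 Δ2=1111 Δ3=1101 Δ4=1001 | 4Δ
t=7: Δ0=1001 Δ1=0001 | 1Δ
t=8: Δ0=0001 Δ1=1001 Δ2=1000 Δ3=1010 Δ4=1110 | 4Δ
t=9: Δ0=1110 Δ1=0110 | 1Δ
t=10: Δ0=0110 Δ1=1110 Δ2=1111 Δ3=1101 Δ4=1001 | 4Δ
t=11: Δ0=1001 Δ1=0001 | 1Δ
t=12: Δ0=0001 Δ1=1001 Δ2=1000 Δ3=1010 Δ4=1110 | 4Δ
t=13: Δ0=1110 Δ1=0110 | 1Δ
t=14: Δ0=0110 Δ1=1110 Δ2=1111 Δ3=1101 Δ4=1001 | 4Δ
t=15: Δ0=1001 Δ1=0001 | 1Δ
t=16: Δ0=0001 Δ1=1001 Δ2=1000 Δ3=1010 Δ4=1110 | 4Δ
t=17: Δ0=1110 Δ1=0110 | 1Δ

0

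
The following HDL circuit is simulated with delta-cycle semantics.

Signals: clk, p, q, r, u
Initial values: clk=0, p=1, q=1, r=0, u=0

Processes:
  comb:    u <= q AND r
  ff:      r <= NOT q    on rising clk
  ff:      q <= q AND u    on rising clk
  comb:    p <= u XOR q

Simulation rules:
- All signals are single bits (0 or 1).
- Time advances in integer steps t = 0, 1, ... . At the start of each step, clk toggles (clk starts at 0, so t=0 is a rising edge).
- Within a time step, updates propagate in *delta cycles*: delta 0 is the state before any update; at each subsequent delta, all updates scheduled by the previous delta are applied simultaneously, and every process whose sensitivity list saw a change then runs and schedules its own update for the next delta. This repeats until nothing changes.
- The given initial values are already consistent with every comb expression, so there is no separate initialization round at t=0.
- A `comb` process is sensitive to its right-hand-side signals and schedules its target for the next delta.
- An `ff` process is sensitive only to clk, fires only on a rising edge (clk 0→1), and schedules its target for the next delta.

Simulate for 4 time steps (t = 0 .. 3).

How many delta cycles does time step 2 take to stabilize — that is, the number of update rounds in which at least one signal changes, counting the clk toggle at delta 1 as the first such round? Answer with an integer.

t0.Δ0 clk=0 r=0 q=1 u=0 p=1
t0.Δ1 clk=1 r=0 q=1 u=0 p=1
t0.Δ2 clk=1 r=0 q=0 u=0 p=1
t0.Δ3 clk=1 r=0 q=0 u=0 p=0
t1.Δ0 clk=1 r=0 q=0 u=0 p=0
t1.Δ1 clk=0 r=0 q=0 u=0 p=0
t2.Δ0 clk=0 r=0 q=0 u=0 p=0
t2.Δ1 clk=1 r=0 q=0 u=0 p=0
t2.Δ2 clk=1 r=1 q=0 u=0 p=0
t3.Δ0 clk=1 r=1 q=0 u=0 p=0
t3.Δ1 clk=0 r=1 q=0 u=0 p=0

2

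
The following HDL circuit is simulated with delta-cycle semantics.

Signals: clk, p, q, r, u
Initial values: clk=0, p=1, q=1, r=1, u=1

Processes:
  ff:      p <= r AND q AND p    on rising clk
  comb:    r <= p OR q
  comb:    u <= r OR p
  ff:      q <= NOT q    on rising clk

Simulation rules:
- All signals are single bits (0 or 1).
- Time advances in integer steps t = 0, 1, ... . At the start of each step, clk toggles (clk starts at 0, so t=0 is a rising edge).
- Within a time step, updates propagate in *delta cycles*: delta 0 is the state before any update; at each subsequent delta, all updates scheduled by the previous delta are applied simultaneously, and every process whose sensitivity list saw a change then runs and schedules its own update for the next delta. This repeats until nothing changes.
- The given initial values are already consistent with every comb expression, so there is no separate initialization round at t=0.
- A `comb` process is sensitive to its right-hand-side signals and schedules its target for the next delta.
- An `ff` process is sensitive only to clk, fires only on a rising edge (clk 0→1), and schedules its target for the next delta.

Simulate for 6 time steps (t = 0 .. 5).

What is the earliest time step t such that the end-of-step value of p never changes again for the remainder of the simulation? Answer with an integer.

2

t0.Δ0 r=1 q=1 clk=0 p=1 u=1
t0.Δ1 r=1 q=1 clk=1 p=1 u=1
t0.Δ2 r=1 q=0 clk=1 p=1 u=1
t1.Δ0 r=1 q=0 clk=1 p=1 u=1
t1.Δ1 r=1 q=0 clk=0 p=1 u=1
t2.Δ0 r=1 q=0 clk=0 p=1 u=1
t2.Δ1 r=1 q=0 clk=1 p=1 u=1
t2.Δ2 r=1 q=1 clk=1 p=0 u=1
t3.Δ0 r=1 q=1 clk=1 p=0 u=1
t3.Δ1 r=1 q=1 clk=0 p=0 u=1
t4.Δ0 r=1 q=1 clk=0 p=0 u=1
t4.Δ1 r=1 q=1 clk=1 p=0 u=1
t4.Δ2 r=1 q=0 clk=1 p=0 u=1
t4.Δ3 r=0 q=0 clk=1 p=0 u=1
t4.Δ4 r=0 q=0 clk=1 p=0 u=0
t5.Δ0 r=0 q=0 clk=1 p=0 u=0
t5.Δ1 r=0 q=0 clk=0 p=0 u=0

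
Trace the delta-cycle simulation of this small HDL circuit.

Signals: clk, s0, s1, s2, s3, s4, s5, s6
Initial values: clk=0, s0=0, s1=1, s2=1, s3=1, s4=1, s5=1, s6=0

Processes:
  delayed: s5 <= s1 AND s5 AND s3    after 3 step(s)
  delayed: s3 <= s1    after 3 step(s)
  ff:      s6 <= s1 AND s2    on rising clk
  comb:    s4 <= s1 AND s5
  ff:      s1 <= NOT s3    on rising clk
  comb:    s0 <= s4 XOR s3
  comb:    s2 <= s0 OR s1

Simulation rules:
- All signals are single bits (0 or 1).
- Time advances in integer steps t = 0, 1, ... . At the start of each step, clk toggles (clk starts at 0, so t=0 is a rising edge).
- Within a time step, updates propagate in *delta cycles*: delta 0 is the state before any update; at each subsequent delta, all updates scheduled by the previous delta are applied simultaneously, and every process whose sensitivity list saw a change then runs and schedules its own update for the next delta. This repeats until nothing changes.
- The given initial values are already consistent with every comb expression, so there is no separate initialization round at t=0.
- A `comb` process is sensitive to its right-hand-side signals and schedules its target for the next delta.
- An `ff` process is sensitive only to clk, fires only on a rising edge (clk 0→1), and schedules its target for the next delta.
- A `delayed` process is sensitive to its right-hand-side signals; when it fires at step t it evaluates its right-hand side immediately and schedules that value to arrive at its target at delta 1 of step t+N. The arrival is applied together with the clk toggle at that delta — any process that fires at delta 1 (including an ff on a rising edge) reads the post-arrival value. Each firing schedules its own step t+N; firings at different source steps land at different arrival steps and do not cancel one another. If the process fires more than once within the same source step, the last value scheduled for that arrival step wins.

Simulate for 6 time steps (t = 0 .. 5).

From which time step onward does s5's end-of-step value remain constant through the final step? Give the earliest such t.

[bits: s3,s6,s5,s1,clk,s0,s4,s2]
t=0: Δ0=10110011 Δ1=10111011 Δ2=11101011 Δ3=11101000 Δ4=11101100 Δ5=11101101 | 5Δ
t=1: Δ0=11101101 Δ1=11100101 | 1Δ
t=2: Δ0=11100101 Δ1=11101101 Δ2=10101101 | 2Δ
t=3: Δ0=10101101 Δ1=00000101 Δ2=00000001 Δ3=00000000 | 3Δ
t=4: Δ0=00000000 Δ1=00001000 Δ2=00011000 Δ3=00011001 | 3Δ
t=5: Δ0=00011001 Δ1=00010001 | 1Δ

3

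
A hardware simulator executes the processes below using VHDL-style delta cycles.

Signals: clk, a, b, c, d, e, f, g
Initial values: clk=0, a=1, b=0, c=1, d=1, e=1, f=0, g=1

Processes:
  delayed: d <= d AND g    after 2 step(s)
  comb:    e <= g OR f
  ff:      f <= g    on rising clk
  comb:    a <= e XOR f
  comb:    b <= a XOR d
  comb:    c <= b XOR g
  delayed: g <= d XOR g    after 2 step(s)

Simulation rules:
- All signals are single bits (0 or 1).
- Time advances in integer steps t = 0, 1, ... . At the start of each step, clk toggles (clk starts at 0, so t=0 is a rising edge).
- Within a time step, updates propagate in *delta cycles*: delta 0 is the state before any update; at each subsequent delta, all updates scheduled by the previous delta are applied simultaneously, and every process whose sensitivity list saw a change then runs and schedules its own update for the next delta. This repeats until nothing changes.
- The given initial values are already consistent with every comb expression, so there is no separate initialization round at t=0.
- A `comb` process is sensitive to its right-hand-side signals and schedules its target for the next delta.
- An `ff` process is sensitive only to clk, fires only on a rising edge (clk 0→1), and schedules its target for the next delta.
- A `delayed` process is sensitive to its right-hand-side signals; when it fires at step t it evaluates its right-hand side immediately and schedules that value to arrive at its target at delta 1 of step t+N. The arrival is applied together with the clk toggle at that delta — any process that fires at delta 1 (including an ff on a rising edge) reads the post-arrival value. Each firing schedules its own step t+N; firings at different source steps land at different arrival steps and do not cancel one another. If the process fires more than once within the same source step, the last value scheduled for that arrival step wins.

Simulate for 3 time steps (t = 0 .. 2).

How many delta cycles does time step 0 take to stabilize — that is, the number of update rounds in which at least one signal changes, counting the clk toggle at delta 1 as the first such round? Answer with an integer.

t=0 Δ0: e=1 clk=0 b=0 d=1 f=0 c=1 g=1 a=1
  Δ1: clk:0→1
  Δ2: f:0→1
  Δ3: a:1→0
  Δ4: b:0→1
  Δ5: c:1→0
  (5Δ to stable)
t=1 Δ0: e=1 clk=1 b=1 d=1 f=1 c=0 g=1 a=0
  Δ1: clk:1→0
  (1Δ to stable)
t=2 Δ0: e=1 clk=0 b=1 d=1 f=1 c=0 g=1 a=0
  Δ1: clk:0→1
  (1Δ to stable)

5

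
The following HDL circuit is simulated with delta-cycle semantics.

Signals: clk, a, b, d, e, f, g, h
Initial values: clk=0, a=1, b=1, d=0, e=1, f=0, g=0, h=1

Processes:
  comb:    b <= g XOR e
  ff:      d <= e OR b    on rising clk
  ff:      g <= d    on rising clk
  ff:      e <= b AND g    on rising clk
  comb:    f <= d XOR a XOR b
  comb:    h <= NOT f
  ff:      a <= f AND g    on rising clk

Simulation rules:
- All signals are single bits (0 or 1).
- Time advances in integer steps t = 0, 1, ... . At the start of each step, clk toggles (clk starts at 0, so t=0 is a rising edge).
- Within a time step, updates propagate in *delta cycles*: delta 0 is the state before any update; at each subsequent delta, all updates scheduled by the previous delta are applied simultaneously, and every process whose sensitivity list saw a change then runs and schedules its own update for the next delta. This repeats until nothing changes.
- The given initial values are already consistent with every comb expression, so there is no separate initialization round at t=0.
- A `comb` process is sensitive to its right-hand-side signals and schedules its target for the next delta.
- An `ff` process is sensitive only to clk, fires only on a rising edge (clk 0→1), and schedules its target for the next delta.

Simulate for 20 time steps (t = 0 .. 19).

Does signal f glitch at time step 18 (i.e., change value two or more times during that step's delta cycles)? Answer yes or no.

t=0 Δ0: d=0 b=1 clk=0 a=1 h=1 g=0 e=1 f=0
  Δ1: clk:0→1
  Δ2: d:0→1, a:1→0, e:1→0
  Δ3: b:1→0
  Δ4: f:0→1
  Δ5: h:1→0
  (5Δ to stable)
t=1 Δ0: d=1 b=0 clk=1 a=0 h=0 g=0 e=0 f=1
  Δ1: clk:1→0
  (1Δ to stable)
t=2 Δ0: d=1 b=0 clk=0 a=0 h=0 g=0 e=0 f=1
  Δ1: clk:0→1
  Δ2: d:1→0, g:0→1
  Δ3: b:0→1, f:1→0
  Δ4: h:0→1, f:0→1
  Δ5: h:1→0
  (5Δ to stable)
t=3 Δ0: d=0 b=1 clk=1 a=0 h=0 g=1 e=0 f=1
  Δ1: clk:1→0
  (1Δ to stable)
t=4 Δ0: d=0 b=1 clk=0 a=0 h=0 g=1 e=0 f=1
  Δ1: clk:0→1
  Δ2: d:0→1, a:0→1, g:1→0, e:0→1
  (2Δ to stable)
t=5 Δ0: d=1 b=1 clk=1 a=1 h=0 g=0 e=1 f=1
  Δ1: clk:1→0
  (1Δ to stable)
t=6 Δ0: d=1 b=1 clk=0 a=1 h=0 g=0 e=1 f=1
  Δ1: clk:0→1
  Δ2: a:1→0, g:0→1, e:1→0
  Δ3: f:1→0
  Δ4: h:0→1
  (4Δ to stable)
t=7 Δ0: d=1 b=1 clk=1 a=0 h=1 g=1 e=0 f=0
  Δ1: clk:1→0
  (1Δ to stable)
t=8 Δ0: d=1 b=1 clk=0 a=0 h=1 g=1 e=0 f=0
  Δ1: clk:0→1
  Δ2: e:0→1
  Δ3: b:1→0
  Δ4: f:0→1
  Δ5: h:1→0
  (5Δ to stable)
t=9 Δ0: d=1 b=0 clk=1 a=0 h=0 g=1 e=1 f=1
  Δ1: clk:1→0
  (1Δ to stable)
t=10 Δ0: d=1 b=0 clk=0 a=0 h=0 g=1 e=1 f=1
  Δ1: clk:0→1
  Δ2: a:0→1, e:1→0
  Δ3: b:0→1, f:1→0
  Δ4: h:0→1, f:0→1
  Δ5: h:1→0
  (5Δ to stable)
t=11 Δ0: d=1 b=1 clk=1 a=1 h=0 g=1 e=0 f=1
  Δ1: clk:1→0
  (1Δ to stable)
t=12 Δ0: d=1 b=1 clk=0 a=1 h=0 g=1 e=0 f=1
  Δ1: clk:0→1
  Δ2: e:0→1
  Δ3: b:1→0
  Δ4: f:1→0
  Δ5: h:0→1
  (5Δ to stable)
t=13 Δ0: d=1 b=0 clk=1 a=1 h=1 g=1 e=1 f=0
  Δ1: clk:1→0
  (1Δ to stable)
t=14 Δ0: d=1 b=0 clk=0 a=1 h=1 g=1 e=1 f=0
  Δ1: clk:0→1
  Δ2: a:1→0, e:1→0
  Δ3: b:0→1, f:0→1
  Δ4: h:1→0, f:1→0
  Δ5: h:0→1
  (5Δ to stable)
t=15 Δ0: d=1 b=1 clk=1 a=0 h=1 g=1 e=0 f=0
  Δ1: clk:1→0
  (1Δ to stable)
t=16 Δ0: d=1 b=1 clk=0 a=0 h=1 g=1 e=0 f=0
  Δ1: clk:0→1
  Δ2: e:0→1
  Δ3: b:1→0
  Δ4: f:0→1
  Δ5: h:1→0
  (5Δ to stable)
t=17 Δ0: d=1 b=0 clk=1 a=0 h=0 g=1 e=1 f=1
  Δ1: clk:1→0
  (1Δ to stable)
t=18 Δ0: d=1 b=0 clk=0 a=0 h=0 g=1 e=1 f=1
  Δ1: clk:0→1
  Δ2: a:0→1, e:1→0
  Δ3: b:0→1, f:1→0
  Δ4: h:0→1, f:0→1
  Δ5: h:1→0
  (5Δ to stable)
t=19 Δ0: d=1 b=1 clk=1 a=1 h=0 g=1 e=0 f=1
  Δ1: clk:1→0
  (1Δ to stable)

yes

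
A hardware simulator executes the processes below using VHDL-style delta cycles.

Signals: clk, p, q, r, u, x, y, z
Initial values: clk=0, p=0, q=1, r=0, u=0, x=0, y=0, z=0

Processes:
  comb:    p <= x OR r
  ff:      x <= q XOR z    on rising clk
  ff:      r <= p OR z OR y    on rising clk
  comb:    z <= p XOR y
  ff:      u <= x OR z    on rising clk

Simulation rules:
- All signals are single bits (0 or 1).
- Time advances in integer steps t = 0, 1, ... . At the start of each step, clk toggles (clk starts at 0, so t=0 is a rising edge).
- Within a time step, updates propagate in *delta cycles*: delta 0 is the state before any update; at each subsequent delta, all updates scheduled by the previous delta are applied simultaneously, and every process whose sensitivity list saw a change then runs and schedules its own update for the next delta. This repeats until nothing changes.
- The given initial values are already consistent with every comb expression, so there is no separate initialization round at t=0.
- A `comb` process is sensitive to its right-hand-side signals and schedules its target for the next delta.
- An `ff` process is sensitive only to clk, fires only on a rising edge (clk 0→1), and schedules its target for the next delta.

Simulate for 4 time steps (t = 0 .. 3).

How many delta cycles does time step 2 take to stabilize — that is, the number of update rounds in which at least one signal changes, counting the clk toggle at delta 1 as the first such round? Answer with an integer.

[bits: p,r,q,clk,z,y,x,u]
t=0: Δ0=00100000 Δ1=00110000 Δ2=00110010 Δ3=10110010 Δ4=10111010 | 4Δ
t=1: Δ0=10111010 Δ1=10101010 | 1Δ
t=2: Δ0=10101010 Δ1=10111010 Δ2=11111001 | 2Δ
t=3: Δ0=11111001 Δ1=11101001 | 1Δ

2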